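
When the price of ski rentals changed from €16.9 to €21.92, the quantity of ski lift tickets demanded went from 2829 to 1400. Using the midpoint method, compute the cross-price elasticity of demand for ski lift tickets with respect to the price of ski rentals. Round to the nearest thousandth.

%ΔQ_x = (1400 − 2829)/[(2829+1400)/2] = -1429/2114.5 ≈ -0.6758.
%ΔP_y = (21.92 − 16.9)/[(16.9+21.92)/2] ≈ 0.2586.
E_xy = -0.6758/0.2586 ≈ -2.613.
E_xy < 0, so ski lift tickets and ski rentals are complements.

-2.613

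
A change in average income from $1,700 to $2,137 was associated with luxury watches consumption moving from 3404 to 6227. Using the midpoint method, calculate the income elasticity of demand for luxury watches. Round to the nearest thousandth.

%ΔQ = (6227 − 3404)/[(3404+6227)/2] = 2823/4815.5 ≈ 0.5862.
%ΔI = (2,137 − 1,700)/[(1,700+2,137)/2] = 437/1918.5 ≈ 0.2278.
E_I = %ΔQ/%ΔI ≈ 2.574.
E_I > 1: normal good (luxury).

2.574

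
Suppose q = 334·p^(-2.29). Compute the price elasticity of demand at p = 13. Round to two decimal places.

For a Cobb–Douglas (constant-elasticity) form q = A·p^α·…, the elasticity with respect to p equals the exponent α at every point.
Here the exponent on p is -2.29, so the price elasticity of demand is -2.29.

-2.29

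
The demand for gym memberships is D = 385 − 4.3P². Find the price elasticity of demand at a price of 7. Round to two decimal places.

-2.42

At P = 7, D = 174.3.
dD/dP = −2·4.3·P = −60.2.
Point elasticity E = (dD/dP)·(P/D) = -60.2 × 7/174.3 ≈ -2.42.
|E| > 1, so demand is elastic at this price.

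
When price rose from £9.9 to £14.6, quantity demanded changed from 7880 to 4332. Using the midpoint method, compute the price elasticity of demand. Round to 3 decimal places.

-1.514

%ΔQ = (4332 − 7880)/[(7880 + 4332)/2] = -3548/6106 ≈ -0.5811.
%ΔP = (14.6 − 9.9)/[(9.9 + 14.6)/2] = 4.7/12.25 ≈ 0.3837.
Arc elasticity E = %ΔQ/%ΔP ≈ -0.5811/0.3837 ≈ -1.514.
|E| > 1: demand is elastic over this range.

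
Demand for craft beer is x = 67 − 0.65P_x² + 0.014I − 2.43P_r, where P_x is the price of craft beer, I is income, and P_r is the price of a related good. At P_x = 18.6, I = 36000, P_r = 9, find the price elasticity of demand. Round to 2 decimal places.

-1.39

x = 67 − 0.65(18.6)² + 0.014(36000) − 2.43(9) = 67 − 224.874 + 504 − 21.87 = 324.256.
∂x/∂P_x = −2·0.65·P_x = -24.18, so E_p = -24.18·(18.6/324.256) ≈ -1.39.
|E_p| > 1: demand is elastic.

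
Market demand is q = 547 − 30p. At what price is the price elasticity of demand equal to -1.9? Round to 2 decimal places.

Set −bp/(a − bp) = −1.9 ⇒ bp = 1.9(a − bp) ⇒ bp(1+1.9) = 1.9·a.
p = 1.9·547/(30·2.9) ≈ 11.95.

11.95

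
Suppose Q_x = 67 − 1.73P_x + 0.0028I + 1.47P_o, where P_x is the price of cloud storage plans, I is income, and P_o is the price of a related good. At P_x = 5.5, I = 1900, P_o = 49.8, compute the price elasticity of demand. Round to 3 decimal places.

At the given point, Q_x = 67 − 1.73(5.5) + 0.0028(1900) + 1.47(49.8) = 67 − 9.515 + 5.32 + 73.206 = 136.011.
∂Q_x/∂P_x = −1.73, so E_p = (−1.73)·(5.5/136.011) ≈ -0.070.
|E_p| < 1: demand is inelastic.

-0.070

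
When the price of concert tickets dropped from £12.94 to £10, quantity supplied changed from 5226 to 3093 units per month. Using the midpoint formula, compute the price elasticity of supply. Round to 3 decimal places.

%ΔQ = (3093 − 5226)/[(5226 + 3093)/2] = -2133/4159.5 ≈ -0.5128.
%Δp = (10 − 12.94)/[(12.94 + 10)/2] = -2.94/11.47 ≈ -0.2563.
Arc elasticity E = %ΔQ/%Δp ≈ -0.5128/-0.2563 ≈ 2.001.
|E| > 1: supply is elastic over this range.

2.001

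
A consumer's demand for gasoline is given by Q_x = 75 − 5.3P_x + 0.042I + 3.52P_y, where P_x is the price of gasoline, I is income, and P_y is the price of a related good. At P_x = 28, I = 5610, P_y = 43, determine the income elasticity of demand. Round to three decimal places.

0.751

Evaluating quantity at (P_x, I, P_y) gives Q_x = 75 − 5.3(28) + 0.042(5610) + 3.52(43) = 75 − 148.4 + 235.62 + 151.36 = 313.58.
∂Q_x/∂I = +0.042, so E_I = 0.042·(5610/313.58) ≈ 0.751.
E_I ∈ (0,1): normal good (necessity).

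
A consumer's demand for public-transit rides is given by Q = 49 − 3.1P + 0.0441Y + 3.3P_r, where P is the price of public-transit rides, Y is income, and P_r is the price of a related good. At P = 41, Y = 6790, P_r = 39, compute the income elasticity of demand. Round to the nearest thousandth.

0.855

At the given point, Q = 49 − 3.1(41) + 0.0441(6790) + 3.3(39) = 49 − 127.1 + 299.439 + 128.7 = 350.039.
∂Q/∂Y = +0.0441, so E_I = 0.0441·(6790/350.039) ≈ 0.855.
E_I ∈ (0,1): normal good (necessity).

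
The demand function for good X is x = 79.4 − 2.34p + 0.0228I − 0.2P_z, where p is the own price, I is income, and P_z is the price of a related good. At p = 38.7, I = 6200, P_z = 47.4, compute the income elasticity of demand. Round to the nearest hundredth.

1.17

Evaluating quantity at (p, I, P_z) gives x = 79.4 − 2.34(38.7) + 0.0228(6200) − 0.2(47.4) = 79.4 − 90.558 + 141.36 − 9.48 = 120.722.
∂x/∂I = +0.0228, so E_I = 0.0228·(6200/120.722) ≈ 1.17.
E_I > 1: normal good (luxury).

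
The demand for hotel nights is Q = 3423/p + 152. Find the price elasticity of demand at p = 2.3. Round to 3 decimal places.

-0.907

At p = 2.3, Q = 1640.2609.
dQ/dp = −3423/p² = −647.0699.
Point elasticity E = (dQ/dp)·(p/Q) = -647.0699 × 2.3/1640.2609 ≈ -0.907.
|E| < 1, so demand is inelastic at this price.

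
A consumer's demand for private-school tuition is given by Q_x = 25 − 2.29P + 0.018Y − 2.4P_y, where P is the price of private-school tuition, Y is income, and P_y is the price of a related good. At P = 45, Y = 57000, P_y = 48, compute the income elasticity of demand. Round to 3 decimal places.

1.232

Q_x = 25 − 2.29(45) + 0.018(57000) − 2.4(48) = 25 − 103.05 + 1026 − 115.2 = 832.75.
∂Q_x/∂Y = +0.018, so E_I = 0.018·(57000/832.75) ≈ 1.232.
E_I > 1: normal good (luxury).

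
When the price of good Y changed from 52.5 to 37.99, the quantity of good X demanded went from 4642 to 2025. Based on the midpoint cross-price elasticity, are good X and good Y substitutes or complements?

%ΔQ_x = (2025 − 4642)/[(4642+2025)/2] = -2617/3333.5 ≈ -0.7851.
%ΔP_y = (37.99 − 52.5)/[(52.5+37.99)/2] ≈ -0.3207.
E_xy = -0.7851/-0.3207 ≈ 2.448.
E_xy > 0, so the goods are substitutes.

substitutes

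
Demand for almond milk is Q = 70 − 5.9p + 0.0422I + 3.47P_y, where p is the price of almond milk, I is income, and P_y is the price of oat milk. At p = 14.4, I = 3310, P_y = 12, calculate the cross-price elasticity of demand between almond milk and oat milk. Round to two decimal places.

Substituting, Q = 70 − 5.9(14.4) + 0.0422(3310) + 3.47(12) = 70 − 84.96 + 139.682 + 41.64 = 166.362.
∂Q/∂P_y = +3.47, so E_xy = 3.47·(12/166.362) ≈ 0.25.
E_xy > 0: the goods are substitutes.

0.25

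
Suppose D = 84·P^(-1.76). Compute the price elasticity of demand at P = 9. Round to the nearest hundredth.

-1.76

For a Cobb–Douglas (constant-elasticity) form D = A·P^α·…, the elasticity with respect to P equals the exponent α at every point.
Here the exponent on P is -1.76, so the price elasticity of demand is -1.76.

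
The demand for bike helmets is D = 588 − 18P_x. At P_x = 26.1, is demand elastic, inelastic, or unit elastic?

elastic

At P_x = 26.1, D = 118.2.
dD/dP_x = −18.
Point elasticity E = (dD/dP_x)·(P_x/D) = -18 × 26.1/118.2 ≈ -3.975.
|E| ≈ 3.975 > 1, so demand is elastic.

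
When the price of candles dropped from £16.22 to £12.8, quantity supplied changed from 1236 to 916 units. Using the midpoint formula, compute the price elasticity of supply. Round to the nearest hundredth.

1.26

%ΔQ = (916 − 1236)/[(1236 + 916)/2] = -320/1076 ≈ -0.2974.
%Δp = (12.8 − 16.22)/[(16.22 + 12.8)/2] = -3.42/14.51 ≈ -0.2357.
Arc elasticity E = %ΔQ/%Δp ≈ -0.2974/-0.2357 ≈ 1.26.
|E| > 1: supply is elastic over this range.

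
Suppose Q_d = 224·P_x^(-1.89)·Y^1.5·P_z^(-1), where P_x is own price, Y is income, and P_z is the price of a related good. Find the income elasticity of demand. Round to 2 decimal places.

1.50

For a Cobb–Douglas (constant-elasticity) form Q_d = A·Y^α·…, the elasticity with respect to Y equals the exponent α at every point.
Here the exponent on Y is 1.5, so the income elasticity of demand is 1.50.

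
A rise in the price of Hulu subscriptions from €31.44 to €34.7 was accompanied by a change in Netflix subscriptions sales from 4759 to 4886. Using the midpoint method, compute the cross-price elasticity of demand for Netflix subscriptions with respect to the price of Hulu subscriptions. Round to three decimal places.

0.267

%ΔQ_x = (4886 − 4759)/[(4759+4886)/2] = 127/4822.5 ≈ 0.0263.
%ΔP_y = (34.7 − 31.44)/[(31.44+34.7)/2] ≈ 0.0986.
E_xy = 0.0263/0.0986 ≈ 0.267.
E_xy > 0, so Netflix subscriptions and Hulu subscriptions are substitutes.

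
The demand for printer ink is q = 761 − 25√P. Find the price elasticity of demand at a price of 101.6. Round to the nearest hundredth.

-0.25

At P = 101.6, q = 509.0079.
dq/dP = −25/(2√P) = −25/(2·10.0797).
Point elasticity E = (dq/dP)·(P/q) = -1.2401 × 101.6/509.0079 ≈ -0.25.
|E| < 1, so demand is inelastic at this price.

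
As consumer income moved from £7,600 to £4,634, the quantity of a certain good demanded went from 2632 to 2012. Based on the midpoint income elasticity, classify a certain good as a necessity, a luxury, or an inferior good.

necessity

%ΔQ = (2012 − 2632)/[(2632+2012)/2] = -620/2322 ≈ -0.2670.
%ΔM = (4,634 − 7,600)/[(7,600+4,634)/2] = -2966/6117 ≈ -0.4849.
E_I = %ΔQ/%ΔM ≈ 0.551.
E_I ∈ (0,1): normal good (necessity).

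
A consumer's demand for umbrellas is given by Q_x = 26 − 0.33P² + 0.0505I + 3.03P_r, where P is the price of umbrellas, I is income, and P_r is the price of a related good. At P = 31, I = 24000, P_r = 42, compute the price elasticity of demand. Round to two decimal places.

Q_x = 26 − 0.33(31)² + 0.0505(24000) + 3.03(42) = 26 − 317.13 + 1212 + 127.26 = 1048.13.
∂Q_x/∂P = −2·0.33·P = -20.46, so E_p = -20.46·(31/1048.13) ≈ -0.61.
|E_p| < 1: demand is inelastic.

-0.61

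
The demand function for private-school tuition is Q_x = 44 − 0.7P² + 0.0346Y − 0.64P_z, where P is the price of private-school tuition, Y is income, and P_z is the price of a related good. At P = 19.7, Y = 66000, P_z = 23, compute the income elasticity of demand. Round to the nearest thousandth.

First evaluate Q_x: 44 − 0.7(19.7)² + 0.0346(66000) − 0.64(23) = 44 − 271.663 + 2283.6 − 14.72 = 2041.217.
∂Q_x/∂Y = +0.0346, so E_I = 0.0346·(66000/2041.217) ≈ 1.119.
E_I > 1: normal good (luxury).

1.119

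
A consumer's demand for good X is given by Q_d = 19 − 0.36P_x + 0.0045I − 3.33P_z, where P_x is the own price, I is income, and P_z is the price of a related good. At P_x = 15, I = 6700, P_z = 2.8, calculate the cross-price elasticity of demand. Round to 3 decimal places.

First evaluate Q_d: 19 − 0.36(15) + 0.0045(6700) − 3.33(2.8) = 19 − 5.4 + 30.15 − 9.324 = 34.426.
∂Q_d/∂P_z = −3.33, so E_xy = -3.33·(2.8/34.426) ≈ -0.271.
E_xy < 0: the goods are complements.

-0.271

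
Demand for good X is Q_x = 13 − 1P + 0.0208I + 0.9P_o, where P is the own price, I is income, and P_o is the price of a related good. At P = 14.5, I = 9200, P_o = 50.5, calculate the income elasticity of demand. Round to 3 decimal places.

0.813

At the given point, Q_x = 13 − 1(14.5) + 0.0208(9200) + 0.9(50.5) = 13 − 14.5 + 191.36 + 45.45 = 235.31.
∂Q_x/∂I = +0.0208, so E_I = 0.0208·(9200/235.31) ≈ 0.813.
E_I ∈ (0,1): normal good (necessity).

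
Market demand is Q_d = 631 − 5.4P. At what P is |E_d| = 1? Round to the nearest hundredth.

58.43

For linear demand Q_d = a − bP, E = −bP/(a − bP). |E| = 1 ⇒ bP = a − bP ⇒ P = a/(2b).
P = 631/(2·5.4) ≈ 58.43.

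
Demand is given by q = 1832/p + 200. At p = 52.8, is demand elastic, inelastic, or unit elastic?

inelastic

At p = 52.8, q = 234.697.
dq/dp = −1832/p² = −0.6571.
Point elasticity E = (dq/dp)·(p/q) = -0.6571 × 52.8/234.697 ≈ -0.148.
|E| ≈ 0.148 < 1, so demand is inelastic.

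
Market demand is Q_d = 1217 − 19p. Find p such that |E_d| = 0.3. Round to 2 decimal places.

Set −bp/(a − bp) = −0.3 ⇒ bp = 0.3(a − bp) ⇒ bp(1+0.3) = 0.3·a.
p = 0.3·1217/(19·1.3) ≈ 14.78.

14.78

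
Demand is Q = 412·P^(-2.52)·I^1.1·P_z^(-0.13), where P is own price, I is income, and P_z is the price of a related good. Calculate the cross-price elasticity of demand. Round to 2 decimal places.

-0.13

For a Cobb–Douglas (constant-elasticity) form Q = A·P_z^α·…, the elasticity with respect to P_z equals the exponent α at every point.
Here the exponent on P_z is -0.13, so the cross-price elasticity of demand is -0.13.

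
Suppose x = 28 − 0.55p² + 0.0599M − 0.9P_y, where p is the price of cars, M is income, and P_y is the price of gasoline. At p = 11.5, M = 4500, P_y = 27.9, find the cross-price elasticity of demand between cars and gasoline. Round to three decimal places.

-0.126

First evaluate x: 28 − 0.55(11.5)² + 0.0599(4500) − 0.9(27.9) = 28 − 72.7375 + 269.55 − 25.11 = 199.7025.
∂x/∂P_y = −0.9, so E_xy = -0.9·(27.9/199.7025) ≈ -0.126.
E_xy < 0: the goods are complements.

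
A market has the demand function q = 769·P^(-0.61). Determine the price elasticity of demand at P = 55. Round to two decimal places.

For a Cobb–Douglas (constant-elasticity) form q = A·P^α·…, the elasticity with respect to P equals the exponent α at every point.
Here the exponent on P is -0.61, so the price elasticity of demand is -0.61.

-0.61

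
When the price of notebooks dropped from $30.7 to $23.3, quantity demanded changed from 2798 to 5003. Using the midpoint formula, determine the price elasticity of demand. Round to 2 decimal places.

-2.06

%ΔQ = (5003 − 2798)/[(2798 + 5003)/2] = 2205/3900.5 ≈ 0.5653.
%ΔP = (23.3 − 30.7)/[(30.7 + 23.3)/2] = -7.4/27 ≈ -0.2741.
Arc elasticity E = %ΔQ/%ΔP ≈ 0.5653/-0.2741 ≈ -2.06.
|E| > 1: demand is elastic over this range.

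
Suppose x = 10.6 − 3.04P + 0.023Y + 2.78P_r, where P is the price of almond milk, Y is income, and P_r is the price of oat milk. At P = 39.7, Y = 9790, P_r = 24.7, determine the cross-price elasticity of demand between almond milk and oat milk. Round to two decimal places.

Substituting, x = 10.6 − 3.04(39.7) + 0.023(9790) + 2.78(24.7) = 10.6 − 120.688 + 225.17 + 68.666 = 183.748.
∂x/∂P_r = +2.78, so E_xy = 2.78·(24.7/183.748) ≈ 0.37.
E_xy > 0: the goods are substitutes.

0.37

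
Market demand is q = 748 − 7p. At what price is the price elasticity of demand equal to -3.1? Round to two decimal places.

80.79

Set −bp/(a − bp) = −3.1 ⇒ bp = 3.1(a − bp) ⇒ bp(1+3.1) = 3.1·a.
p = 3.1·748/(7·4.1) ≈ 80.79.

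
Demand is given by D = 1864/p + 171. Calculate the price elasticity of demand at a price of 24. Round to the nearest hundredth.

At p = 24, D = 248.6667.
dD/dp = −1864/p² = −3.2361.
Point elasticity E = (dD/dp)·(p/D) = -3.2361 × 24/248.6667 ≈ -0.31.
|E| < 1, so demand is inelastic at this price.

-0.31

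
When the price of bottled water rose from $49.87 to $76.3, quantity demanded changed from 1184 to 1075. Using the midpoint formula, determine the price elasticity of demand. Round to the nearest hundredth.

-0.23

%ΔQ = (1075 − 1184)/[(1184 + 1075)/2] = -109/1129.5 ≈ -0.0965.
%Δp = (76.3 − 49.87)/[(49.87 + 76.3)/2] = 26.43/63.085 ≈ 0.4190.
Arc elasticity E = %ΔQ/%Δp ≈ -0.0965/0.4190 ≈ -0.23.
|E| < 1: demand is inelastic over this range.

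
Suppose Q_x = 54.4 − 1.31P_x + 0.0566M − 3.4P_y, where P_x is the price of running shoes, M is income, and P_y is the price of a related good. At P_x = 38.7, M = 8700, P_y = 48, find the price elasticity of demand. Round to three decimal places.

Evaluating quantity at (P_x, M, P_y) gives Q_x = 54.4 − 1.31(38.7) + 0.0566(8700) − 3.4(48) = 54.4 − 50.697 + 492.42 − 163.2 = 332.923.
∂Q_x/∂P_x = −1.31, so E_p = (−1.31)·(38.7/332.923) ≈ -0.152.
|E_p| < 1: demand is inelastic.

-0.152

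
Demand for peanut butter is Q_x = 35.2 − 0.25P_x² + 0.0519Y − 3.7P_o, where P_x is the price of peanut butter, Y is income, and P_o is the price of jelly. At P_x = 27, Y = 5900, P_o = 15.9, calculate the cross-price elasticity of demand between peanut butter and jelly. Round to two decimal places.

Evaluating quantity at (P_x, Y, P_o) gives Q_x = 35.2 − 0.25(27)² + 0.0519(5900) − 3.7(15.9) = 35.2 − 182.25 + 306.21 − 58.83 = 100.33.
∂Q_x/∂P_o = −3.7, so E_xy = -3.7·(15.9/100.33) ≈ -0.59.
E_xy < 0: the goods are complements.

-0.59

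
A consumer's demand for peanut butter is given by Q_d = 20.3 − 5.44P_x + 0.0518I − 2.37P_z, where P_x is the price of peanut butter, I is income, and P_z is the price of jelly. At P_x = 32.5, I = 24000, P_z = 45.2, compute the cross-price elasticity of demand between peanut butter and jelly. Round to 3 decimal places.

Evaluating quantity at (P_x, I, P_z) gives Q_d = 20.3 − 5.44(32.5) + 0.0518(24000) − 2.37(45.2) = 20.3 − 176.8 + 1243.2 − 107.124 = 979.576.
∂Q_d/∂P_z = −2.37, so E_xy = -2.37·(45.2/979.576) ≈ -0.109.
E_xy < 0: the goods are complements.

-0.109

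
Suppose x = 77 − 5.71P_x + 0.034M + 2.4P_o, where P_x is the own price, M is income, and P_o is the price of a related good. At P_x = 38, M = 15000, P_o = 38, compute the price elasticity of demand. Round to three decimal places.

Evaluating quantity at (P_x, M, P_o) gives x = 77 − 5.71(38) + 0.034(15000) + 2.4(38) = 77 − 216.98 + 510 + 91.2 = 461.22.
∂x/∂P_x = −5.71, so E_p = (−5.71)·(38/461.22) ≈ -0.470.
|E_p| < 1: demand is inelastic.

-0.470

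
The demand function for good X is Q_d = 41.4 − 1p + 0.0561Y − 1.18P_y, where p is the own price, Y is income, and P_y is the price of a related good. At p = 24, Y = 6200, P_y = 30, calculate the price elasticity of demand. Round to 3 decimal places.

First evaluate Q_d: 41.4 − 1(24) + 0.0561(6200) − 1.18(30) = 41.4 − 24 + 347.82 − 35.4 = 329.82.
∂Q_d/∂p = −1, so E_p = (−1)·(24/329.82) ≈ -0.073.
|E_p| < 1: demand is inelastic.

-0.073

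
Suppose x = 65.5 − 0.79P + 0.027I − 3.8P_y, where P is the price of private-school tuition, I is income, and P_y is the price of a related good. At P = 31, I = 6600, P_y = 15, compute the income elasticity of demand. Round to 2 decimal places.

1.10

Evaluating quantity at (P, I, P_y) gives x = 65.5 − 0.79(31) + 0.027(6600) − 3.8(15) = 65.5 − 24.49 + 178.2 − 57 = 162.21.
∂x/∂I = +0.027, so E_I = 0.027·(6600/162.21) ≈ 1.10.
E_I > 1: normal good (luxury).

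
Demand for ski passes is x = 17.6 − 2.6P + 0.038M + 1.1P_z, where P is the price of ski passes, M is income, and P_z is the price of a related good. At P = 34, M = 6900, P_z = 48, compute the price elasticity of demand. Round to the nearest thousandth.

Evaluating quantity at (P, M, P_z) gives x = 17.6 − 2.6(34) + 0.038(6900) + 1.1(48) = 17.6 − 88.4 + 262.2 + 52.8 = 244.2.
∂x/∂P = −2.6, so E_p = (−2.6)·(34/244.2) ≈ -0.362.
|E_p| < 1: demand is inelastic.

-0.362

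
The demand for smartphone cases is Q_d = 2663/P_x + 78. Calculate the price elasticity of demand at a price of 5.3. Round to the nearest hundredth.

At P_x = 5.3, Q_d = 580.4528.
dQ_d/dP_x = −2663/P_x² = −94.8024.
Point elasticity E = (dQ_d/dP_x)·(P_x/Q_d) = -94.8024 × 5.3/580.4528 ≈ -0.87.
|E| < 1, so demand is inelastic at this price.

-0.87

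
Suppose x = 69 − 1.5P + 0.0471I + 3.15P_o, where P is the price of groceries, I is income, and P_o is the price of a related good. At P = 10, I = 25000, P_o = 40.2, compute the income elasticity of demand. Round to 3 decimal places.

0.867

First evaluate x: 69 − 1.5(10) + 0.0471(25000) + 3.15(40.2) = 69 − 15 + 1177.5 + 126.63 = 1358.13.
∂x/∂I = +0.0471, so E_I = 0.0471·(25000/1358.13) ≈ 0.867.
E_I ∈ (0,1): normal good (necessity).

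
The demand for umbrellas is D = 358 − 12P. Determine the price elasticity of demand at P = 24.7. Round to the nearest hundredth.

At P = 24.7, D = 61.6.
dD/dP = −12.
Point elasticity E = (dD/dP)·(P/D) = -12 × 24.7/61.6 ≈ -4.81.
|E| > 1, so demand is elastic at this price.

-4.81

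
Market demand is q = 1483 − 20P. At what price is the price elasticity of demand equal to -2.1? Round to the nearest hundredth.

50.23

Set −bP/(a − bP) = −2.1 ⇒ bP = 2.1(a − bP) ⇒ bP(1+2.1) = 2.1·a.
P = 2.1·1483/(20·3.1) ≈ 50.23.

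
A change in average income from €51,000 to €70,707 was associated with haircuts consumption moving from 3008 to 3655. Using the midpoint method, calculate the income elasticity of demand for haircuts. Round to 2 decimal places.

%ΔQ = (3655 − 3008)/[(3008+3655)/2] = 647/3331.5 ≈ 0.1942.
%ΔI = (70,707 − 51,000)/[(51,000+70,707)/2] = 19707/60853.5 ≈ 0.3238.
E_I = %ΔQ/%ΔI ≈ 0.60.
E_I ∈ (0,1): normal good (necessity).

0.60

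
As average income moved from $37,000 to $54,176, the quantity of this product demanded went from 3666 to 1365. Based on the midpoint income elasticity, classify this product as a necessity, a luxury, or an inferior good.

inferior

%ΔQ = (1365 − 3666)/[(3666+1365)/2] = -2301/2515.5 ≈ -0.9147.
%ΔI = (54,176 − 37,000)/[(37,000+54,176)/2] = 17176/45588 ≈ 0.3768.
E_I = %ΔQ/%ΔI ≈ -2.428.
E_I < 0: inferior good.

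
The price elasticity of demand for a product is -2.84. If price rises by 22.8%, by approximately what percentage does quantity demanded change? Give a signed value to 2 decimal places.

%ΔQ ≈ E × %ΔP = (-2.84) × (22.8%) ≈ -64.75%.

-64.75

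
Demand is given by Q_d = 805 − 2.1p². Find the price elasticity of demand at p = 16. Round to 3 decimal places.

At p = 16, Q_d = 267.4.
dQ_d/dp = −2·2.1·p = −67.2.
Point elasticity E = (dQ_d/dp)·(p/Q_d) = -67.2 × 16/267.4 ≈ -4.021.
|E| > 1, so demand is elastic at this price.

-4.021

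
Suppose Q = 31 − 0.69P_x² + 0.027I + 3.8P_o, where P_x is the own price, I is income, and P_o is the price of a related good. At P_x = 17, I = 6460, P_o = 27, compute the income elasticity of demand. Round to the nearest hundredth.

Substituting, Q = 31 − 0.69(17)² + 0.027(6460) + 3.8(27) = 31 − 199.41 + 174.42 + 102.6 = 108.61.
∂Q/∂I = +0.027, so E_I = 0.027·(6460/108.61) ≈ 1.61.
E_I > 1: normal good (luxury).

1.61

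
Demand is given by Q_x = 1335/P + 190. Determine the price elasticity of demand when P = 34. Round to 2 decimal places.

At P = 34, Q_x = 229.2647.
dQ_x/dP = −1335/P² = −1.1548.
Point elasticity E = (dQ_x/dP)·(P/Q_x) = -1.1548 × 34/229.2647 ≈ -0.17.
|E| < 1, so demand is inelastic at this price.

-0.17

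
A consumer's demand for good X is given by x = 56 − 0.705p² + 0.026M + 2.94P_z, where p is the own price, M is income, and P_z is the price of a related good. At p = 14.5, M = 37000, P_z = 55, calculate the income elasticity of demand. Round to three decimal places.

0.933

x = 56 − 0.705(14.5)² + 0.026(37000) + 2.94(55) = 56 − 148.2263 + 962 + 161.7 = 1031.4738.
∂x/∂M = +0.026, so E_I = 0.026·(37000/1031.4738) ≈ 0.933.
E_I ∈ (0,1): normal good (necessity).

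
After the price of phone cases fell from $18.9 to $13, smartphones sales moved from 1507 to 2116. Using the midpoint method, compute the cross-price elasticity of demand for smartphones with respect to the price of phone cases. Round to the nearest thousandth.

%ΔQ_x = (2116 − 1507)/[(1507+2116)/2] = 609/1811.5 ≈ 0.3362.
%ΔP_y = (13 − 18.9)/[(18.9+13)/2] ≈ -0.3699.
E_xy = 0.3362/-0.3699 ≈ -0.909.
E_xy < 0, so smartphones and phone cases are complements.

-0.909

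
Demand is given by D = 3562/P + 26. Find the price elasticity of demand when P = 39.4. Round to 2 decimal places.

-0.78

At P = 39.4, D = 116.4061.
dD/dP = −3562/P² = −2.2946.
Point elasticity E = (dD/dP)·(P/D) = -2.2946 × 39.4/116.4061 ≈ -0.78.
|E| < 1, so demand is inelastic at this price.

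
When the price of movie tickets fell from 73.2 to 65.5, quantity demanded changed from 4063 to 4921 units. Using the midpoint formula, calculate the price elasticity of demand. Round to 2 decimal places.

-1.72

%ΔQ = (4921 − 4063)/[(4063 + 4921)/2] = 858/4492 ≈ 0.1910.
%ΔP = (65.5 − 73.2)/[(73.2 + 65.5)/2] = -7.7/69.35 ≈ -0.1110.
Arc elasticity E = %ΔQ/%ΔP ≈ 0.1910/-0.1110 ≈ -1.72.
|E| > 1: demand is elastic over this range.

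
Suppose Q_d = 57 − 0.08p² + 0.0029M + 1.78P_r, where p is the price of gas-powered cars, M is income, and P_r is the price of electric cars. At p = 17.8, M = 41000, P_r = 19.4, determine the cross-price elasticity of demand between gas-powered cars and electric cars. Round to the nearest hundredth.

First evaluate Q_d: 57 − 0.08(17.8)² + 0.0029(41000) + 1.78(19.4) = 57 − 25.3472 + 118.9 + 34.532 = 185.0848.
∂Q_d/∂P_r = +1.78, so E_xy = 1.78·(19.4/185.0848) ≈ 0.19.
E_xy > 0: the goods are substitutes.

0.19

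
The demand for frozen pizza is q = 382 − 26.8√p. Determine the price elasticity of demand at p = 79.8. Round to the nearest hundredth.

-0.84

At p = 79.8, q = 142.5933.
dq/dp = −26.8/(2√p) = −26.8/(2·8.9331).
Point elasticity E = (dq/dp)·(p/q) = -1.5 × 79.8/142.5933 ≈ -0.84.
|E| < 1, so demand is inelastic at this price.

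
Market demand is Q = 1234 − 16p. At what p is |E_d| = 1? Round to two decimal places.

For linear demand Q = a − bp, E = −bp/(a − bp). |E| = 1 ⇒ bp = a − bp ⇒ p = a/(2b).
p = 1234/(2·16) ≈ 38.56.

38.56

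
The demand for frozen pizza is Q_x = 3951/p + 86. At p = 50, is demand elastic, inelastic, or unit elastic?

At p = 50, Q_x = 165.02.
dQ_x/dp = −3951/p² = −1.5804.
Point elasticity E = (dQ_x/dp)·(p/Q_x) = -1.5804 × 50/165.02 ≈ -0.479.
|E| ≈ 0.479 < 1, so demand is inelastic.

inelastic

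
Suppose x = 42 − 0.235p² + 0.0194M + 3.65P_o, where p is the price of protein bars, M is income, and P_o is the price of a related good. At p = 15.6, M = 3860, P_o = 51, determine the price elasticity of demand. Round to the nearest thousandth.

Evaluating quantity at (p, M, P_o) gives x = 42 − 0.235(15.6)² + 0.0194(3860) + 3.65(51) = 42 − 57.1896 + 74.884 + 186.15 = 245.8444.
∂x/∂p = −2·0.235·p = -7.332, so E_p = -7.332·(15.6/245.8444) ≈ -0.465.
|E_p| < 1: demand is inelastic.

-0.465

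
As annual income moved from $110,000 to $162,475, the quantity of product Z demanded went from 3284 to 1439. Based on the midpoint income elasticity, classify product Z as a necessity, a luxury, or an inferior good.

%ΔQ = (1439 − 3284)/[(3284+1439)/2] = -1845/2361.5 ≈ -0.7813.
%ΔY = (162,475 − 110,000)/[(110,000+162,475)/2] = 52475/136237.5 ≈ 0.3852.
E_I = %ΔQ/%ΔY ≈ -2.028.
E_I < 0: inferior good.

inferior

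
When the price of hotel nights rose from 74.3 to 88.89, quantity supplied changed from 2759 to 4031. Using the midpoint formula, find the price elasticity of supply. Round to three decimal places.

2.095

%Δq = (4031 − 2759)/[(2759 + 4031)/2] = 1272/3395 ≈ 0.3747.
%ΔP = (88.89 − 74.3)/[(74.3 + 88.89)/2] = 14.59/81.595 ≈ 0.1788.
Arc elasticity E = %Δq/%ΔP ≈ 0.3747/0.1788 ≈ 2.095.
|E| > 1: supply is elastic over this range.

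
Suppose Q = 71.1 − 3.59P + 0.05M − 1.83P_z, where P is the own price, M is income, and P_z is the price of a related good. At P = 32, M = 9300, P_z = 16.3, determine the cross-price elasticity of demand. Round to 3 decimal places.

-0.076

Substituting, Q = 71.1 − 3.59(32) + 0.05(9300) − 1.83(16.3) = 71.1 − 114.88 + 465 − 29.829 = 391.391.
∂Q/∂P_z = −1.83, so E_xy = -1.83·(16.3/391.391) ≈ -0.076.
E_xy < 0: the goods are complements.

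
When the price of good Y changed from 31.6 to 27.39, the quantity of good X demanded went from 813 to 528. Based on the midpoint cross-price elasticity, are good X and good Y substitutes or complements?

substitutes

%ΔQ_x = (528 − 813)/[(813+528)/2] = -285/670.5 ≈ -0.4251.
%ΔP_y = (27.39 − 31.6)/[(31.6+27.39)/2] ≈ -0.1427.
E_xy = -0.4251/-0.1427 ≈ 2.978.
E_xy > 0, so the goods are substitutes.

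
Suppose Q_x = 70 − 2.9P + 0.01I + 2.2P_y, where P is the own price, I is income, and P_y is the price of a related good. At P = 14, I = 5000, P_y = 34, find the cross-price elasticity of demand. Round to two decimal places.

At the given point, Q_x = 70 − 2.9(14) + 0.01(5000) + 2.2(34) = 70 − 40.6 + 50 + 74.8 = 154.2.
∂Q_x/∂P_y = +2.2, so E_xy = 2.2·(34/154.2) ≈ 0.49.
E_xy > 0: the goods are substitutes.

0.49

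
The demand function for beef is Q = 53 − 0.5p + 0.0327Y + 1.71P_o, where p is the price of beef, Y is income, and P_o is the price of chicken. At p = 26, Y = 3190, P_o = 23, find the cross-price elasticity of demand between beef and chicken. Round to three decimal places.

0.214

Evaluating quantity at (p, Y, P_o) gives Q = 53 − 0.5(26) + 0.0327(3190) + 1.71(23) = 53 − 13 + 104.313 + 39.33 = 183.643.
∂Q/∂P_o = +1.71, so E_xy = 1.71·(23/183.643) ≈ 0.214.
E_xy > 0: the goods are substitutes.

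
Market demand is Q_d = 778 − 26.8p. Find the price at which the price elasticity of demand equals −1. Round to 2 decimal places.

For linear demand Q_d = a − bp, E = −bp/(a − bp). |E| = 1 ⇒ bp = a − bp ⇒ p = a/(2b).
p = 778/(2·26.8) ≈ 14.51.

14.51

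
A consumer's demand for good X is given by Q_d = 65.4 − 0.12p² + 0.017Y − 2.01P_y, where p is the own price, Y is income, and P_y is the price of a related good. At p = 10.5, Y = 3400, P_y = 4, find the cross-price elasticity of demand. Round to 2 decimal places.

-0.08

First evaluate Q_d: 65.4 − 0.12(10.5)² + 0.017(3400) − 2.01(4) = 65.4 − 13.23 + 57.8 − 8.04 = 101.93.
∂Q_d/∂P_y = −2.01, so E_xy = -2.01·(4/101.93) ≈ -0.08.
E_xy < 0: the goods are complements.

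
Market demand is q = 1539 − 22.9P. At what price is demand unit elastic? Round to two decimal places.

For linear demand q = a − bP, E = −bP/(a − bP). |E| = 1 ⇒ bP = a − bP ⇒ P = a/(2b).
P = 1539/(2·22.9) ≈ 33.60.

33.60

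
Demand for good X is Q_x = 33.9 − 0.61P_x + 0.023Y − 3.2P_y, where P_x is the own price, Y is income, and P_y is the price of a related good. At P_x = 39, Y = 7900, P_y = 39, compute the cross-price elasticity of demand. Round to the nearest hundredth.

Q_x = 33.9 − 0.61(39) + 0.023(7900) − 3.2(39) = 33.9 − 23.79 + 181.7 − 124.8 = 67.01.
∂Q_x/∂P_y = −3.2, so E_xy = -3.2·(39/67.01) ≈ -1.86.
E_xy < 0: the goods are complements.

-1.86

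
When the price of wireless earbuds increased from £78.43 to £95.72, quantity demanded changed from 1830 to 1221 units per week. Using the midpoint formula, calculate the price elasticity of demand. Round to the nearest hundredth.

%Δq = (1221 − 1830)/[(1830 + 1221)/2] = -609/1525.5 ≈ -0.3992.
%Δp = (95.72 − 78.43)/[(78.43 + 95.72)/2] = 17.29/87.075 ≈ 0.1986.
Arc elasticity E = %Δq/%Δp ≈ -0.3992/0.1986 ≈ -2.01.
|E| > 1: demand is elastic over this range.

-2.01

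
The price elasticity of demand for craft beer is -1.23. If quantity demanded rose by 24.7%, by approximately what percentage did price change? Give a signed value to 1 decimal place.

-20.1

%ΔQ ≈ E × %ΔP ⇒ %ΔP = %ΔQ / E = (24.7%)/(-1.23) ≈ -20.1%.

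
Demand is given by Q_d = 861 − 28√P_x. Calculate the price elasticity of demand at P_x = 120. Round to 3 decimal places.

At P_x = 120, Q_d = 554.2754.
dQ_d/dP_x = −28/(2√P_x) = −28/(2·10.9545).
Point elasticity E = (dQ_d/dP_x)·(P_x/Q_d) = -1.278 × 120/554.2754 ≈ -0.277.
|E| < 1, so demand is inelastic at this price.

-0.277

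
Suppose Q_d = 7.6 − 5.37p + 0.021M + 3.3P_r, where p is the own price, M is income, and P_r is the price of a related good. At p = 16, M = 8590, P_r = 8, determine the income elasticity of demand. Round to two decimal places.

1.40

Q_d = 7.6 − 5.37(16) + 0.021(8590) + 3.3(8) = 7.6 − 85.92 + 180.39 + 26.4 = 128.47.
∂Q_d/∂M = +0.021, so E_I = 0.021·(8590/128.47) ≈ 1.40.
E_I > 1: normal good (luxury).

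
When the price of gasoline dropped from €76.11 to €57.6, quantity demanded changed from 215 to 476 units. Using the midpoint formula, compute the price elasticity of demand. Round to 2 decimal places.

-2.73

%Δq = (476 − 215)/[(215 + 476)/2] = 261/345.5 ≈ 0.7554.
%ΔP = (57.6 − 76.11)/[(76.11 + 57.6)/2] = -18.51/66.855 ≈ -0.2769.
Arc elasticity E = %Δq/%ΔP ≈ 0.7554/-0.2769 ≈ -2.73.
|E| > 1: demand is elastic over this range.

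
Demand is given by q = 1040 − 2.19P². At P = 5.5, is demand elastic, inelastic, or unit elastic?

inelastic

At P = 5.5, q = 973.7525.
dq/dP = −2·2.19·P = −24.09.
Point elasticity E = (dq/dP)·(P/q) = -24.09 × 5.5/973.7525 ≈ -0.136.
|E| ≈ 0.136 < 1, so demand is inelastic.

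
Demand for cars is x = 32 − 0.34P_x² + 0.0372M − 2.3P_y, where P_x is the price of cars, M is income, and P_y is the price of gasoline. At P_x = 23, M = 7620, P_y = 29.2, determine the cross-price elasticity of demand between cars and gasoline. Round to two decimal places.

-0.98

x = 32 − 0.34(23)² + 0.0372(7620) − 2.3(29.2) = 32 − 179.86 + 283.464 − 67.16 = 68.444.
∂x/∂P_y = −2.3, so E_xy = -2.3·(29.2/68.444) ≈ -0.98.
E_xy < 0: the goods are complements.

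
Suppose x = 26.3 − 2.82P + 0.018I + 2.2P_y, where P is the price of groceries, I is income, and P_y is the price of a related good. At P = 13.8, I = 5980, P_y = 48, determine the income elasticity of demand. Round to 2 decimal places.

Substituting, x = 26.3 − 2.82(13.8) + 0.018(5980) + 2.2(48) = 26.3 − 38.916 + 107.64 + 105.6 = 200.624.
∂x/∂I = +0.018, so E_I = 0.018·(5980/200.624) ≈ 0.54.
E_I ∈ (0,1): normal good (necessity).

0.54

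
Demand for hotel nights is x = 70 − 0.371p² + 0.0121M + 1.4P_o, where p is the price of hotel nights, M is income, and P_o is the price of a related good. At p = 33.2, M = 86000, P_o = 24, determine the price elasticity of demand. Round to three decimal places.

First evaluate x: 70 − 0.371(33.2)² + 0.0121(86000) + 1.4(24) = 70 − 408.931 + 1040.6 + 33.6 = 735.269.
∂x/∂p = −2·0.371·p = -24.6344, so E_p = -24.6344·(33.2/735.269) ≈ -1.112.
|E_p| > 1: demand is elastic.

-1.112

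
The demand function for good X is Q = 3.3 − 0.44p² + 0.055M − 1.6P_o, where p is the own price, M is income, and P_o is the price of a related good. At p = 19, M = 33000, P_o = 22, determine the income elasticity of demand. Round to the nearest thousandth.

At the given point, Q = 3.3 − 0.44(19)² + 0.055(33000) − 1.6(22) = 3.3 − 158.84 + 1815 − 35.2 = 1624.26.
∂Q/∂M = +0.055, so E_I = 0.055·(33000/1624.26) ≈ 1.117.
E_I > 1: normal good (luxury).

1.117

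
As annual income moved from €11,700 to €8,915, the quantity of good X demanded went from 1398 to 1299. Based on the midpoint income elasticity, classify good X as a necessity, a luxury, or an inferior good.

necessity

%ΔQ = (1299 − 1398)/[(1398+1299)/2] = -99/1348.5 ≈ -0.0734.
%ΔM = (8,915 − 11,700)/[(11,700+8,915)/2] = -2785/10307.5 ≈ -0.2702.
E_I = %ΔQ/%ΔM ≈ 0.272.
E_I ∈ (0,1): normal good (necessity).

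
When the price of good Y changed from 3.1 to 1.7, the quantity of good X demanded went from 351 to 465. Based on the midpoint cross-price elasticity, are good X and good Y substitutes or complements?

complements

%ΔQ_x = (465 − 351)/[(351+465)/2] = 114/408 ≈ 0.2794.
%ΔP_y = (1.7 − 3.1)/[(3.1+1.7)/2] ≈ -0.5833.
E_xy = 0.2794/-0.5833 ≈ -0.479.
E_xy < 0, so the goods are complements.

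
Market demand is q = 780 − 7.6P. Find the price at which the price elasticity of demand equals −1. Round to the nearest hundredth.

For linear demand q = a − bP, E = −bP/(a − bP). |E| = 1 ⇒ bP = a − bP ⇒ P = a/(2b).
P = 780/(2·7.6) ≈ 51.32.

51.32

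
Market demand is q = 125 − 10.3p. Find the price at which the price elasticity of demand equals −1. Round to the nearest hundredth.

For linear demand q = a − bp, E = −bp/(a − bp). |E| = 1 ⇒ bp = a − bp ⇒ p = a/(2b).
p = 125/(2·10.3) ≈ 6.07.

6.07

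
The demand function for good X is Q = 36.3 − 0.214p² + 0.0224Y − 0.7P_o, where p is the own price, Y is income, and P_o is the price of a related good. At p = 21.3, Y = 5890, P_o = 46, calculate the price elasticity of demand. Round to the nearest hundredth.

-4.99

Q = 36.3 − 0.214(21.3)² + 0.0224(5890) − 0.7(46) = 36.3 − 97.0897 + 131.936 − 32.2 = 38.9463.
∂Q/∂p = −2·0.214·p = -9.1164, so E_p = -9.1164·(21.3/38.9463) ≈ -4.99.
|E_p| > 1: demand is elastic.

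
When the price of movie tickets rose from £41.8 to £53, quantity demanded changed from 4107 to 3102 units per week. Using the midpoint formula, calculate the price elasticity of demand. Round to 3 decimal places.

%Δq = (3102 − 4107)/[(4107 + 3102)/2] = -1005/3604.5 ≈ -0.2788.
%ΔP = (53 − 41.8)/[(41.8 + 53)/2] = 11.2/47.4 ≈ 0.2363.
Arc elasticity E = %Δq/%ΔP ≈ -0.2788/0.2363 ≈ -1.180.
|E| > 1: demand is elastic over this range.

-1.180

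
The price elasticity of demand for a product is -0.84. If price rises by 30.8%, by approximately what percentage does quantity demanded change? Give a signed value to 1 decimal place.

-25.9

%ΔQ ≈ E × %ΔP = (-0.84) × (30.8%) ≈ -25.9%.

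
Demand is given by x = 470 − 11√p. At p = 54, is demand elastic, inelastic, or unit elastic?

inelastic

At p = 54, x = 389.1668.
dx/dp = −11/(2√p) = −11/(2·7.3485).
Point elasticity E = (dx/dp)·(p/x) = -0.7485 × 54/389.1668 ≈ -0.104.
|E| ≈ 0.104 < 1, so demand is inelastic.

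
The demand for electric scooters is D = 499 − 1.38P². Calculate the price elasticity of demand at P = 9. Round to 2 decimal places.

-0.58

At P = 9, D = 387.22.
dD/dP = −2·1.38·P = −24.84.
Point elasticity E = (dD/dP)·(P/D) = -24.84 × 9/387.22 ≈ -0.58.
|E| < 1, so demand is inelastic at this price.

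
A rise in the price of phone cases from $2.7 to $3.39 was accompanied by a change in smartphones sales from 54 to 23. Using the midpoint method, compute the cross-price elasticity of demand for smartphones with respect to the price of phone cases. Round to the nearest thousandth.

%ΔQ_x = (23 − 54)/[(54+23)/2] = -31/38.5 ≈ -0.8052.
%ΔP_y = (3.39 − 2.7)/[(2.7+3.39)/2] ≈ 0.2266.
E_xy = -0.8052/0.2266 ≈ -3.553.
E_xy < 0, so smartphones and phone cases are complements.

-3.553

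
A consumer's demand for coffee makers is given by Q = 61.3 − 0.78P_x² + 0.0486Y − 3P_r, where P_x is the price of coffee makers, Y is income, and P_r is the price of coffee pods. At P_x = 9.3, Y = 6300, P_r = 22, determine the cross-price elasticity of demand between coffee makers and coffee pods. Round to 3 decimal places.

Evaluating quantity at (P_x, Y, P_r) gives Q = 61.3 − 0.78(9.3)² + 0.0486(6300) − 3(22) = 61.3 − 67.4622 + 306.18 − 66 = 234.0178.
∂Q/∂P_r = −3, so E_xy = -3·(22/234.0178) ≈ -0.282.
E_xy < 0: the goods are complements.

-0.282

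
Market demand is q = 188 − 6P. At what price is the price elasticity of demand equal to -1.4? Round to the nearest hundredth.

Set −bP/(a − bP) = −1.4 ⇒ bP = 1.4(a − bP) ⇒ bP(1+1.4) = 1.4·a.
P = 1.4·188/(6·2.4) ≈ 18.28.

18.28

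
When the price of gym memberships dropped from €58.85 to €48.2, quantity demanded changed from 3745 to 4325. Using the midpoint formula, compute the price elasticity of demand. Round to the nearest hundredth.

-0.72

%ΔQ = (4325 − 3745)/[(3745 + 4325)/2] = 580/4035 ≈ 0.1437.
%Δp = (48.2 − 58.85)/[(58.85 + 48.2)/2] = -10.65/53.525 ≈ -0.1990.
Arc elasticity E = %ΔQ/%Δp ≈ 0.1437/-0.1990 ≈ -0.72.
|E| < 1: demand is inelastic over this range.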